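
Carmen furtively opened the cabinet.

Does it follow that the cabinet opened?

'Carmen opened the cabinet' is the causative; it entails the inchoative 'the cabinet opened'.

yes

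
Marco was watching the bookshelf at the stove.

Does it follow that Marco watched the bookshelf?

'watch' is atelic; if Marco was watching the bookshelf, then Marco watched the bookshelf (for some time).

yes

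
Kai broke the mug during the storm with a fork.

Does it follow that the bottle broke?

Nothing is said about any bottle; only the mug is affected.

no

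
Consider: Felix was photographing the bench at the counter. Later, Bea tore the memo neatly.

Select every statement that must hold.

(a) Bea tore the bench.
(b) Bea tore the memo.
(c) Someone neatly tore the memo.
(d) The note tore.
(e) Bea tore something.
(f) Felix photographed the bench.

(a) Not entailed — Bea tore the memo, not the bench; the bench belongs to the photographing event.
(b) Entailed — the original entails any weakening of itself; this just drops 'neatly'.
(c) Entailed — the original entails any weakening of itself; this just generalizes the agent.
(d) Not entailed — the memo is what tore, not the note.
(e) Entailed — every conjunct here is already in the original tearing event.
(f) Not entailed — 'was photographing' is progressive on an accomplishment; it does not entail the completed 'photographed'.

(b), (c), (e)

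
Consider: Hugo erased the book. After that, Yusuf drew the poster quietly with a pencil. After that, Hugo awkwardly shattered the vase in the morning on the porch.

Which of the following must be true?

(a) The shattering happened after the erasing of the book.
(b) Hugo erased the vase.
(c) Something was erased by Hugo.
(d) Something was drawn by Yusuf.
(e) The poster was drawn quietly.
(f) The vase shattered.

(a) Entailed — the narrative places the erasing before the shattering.
(b) Not entailed — Hugo erased the book, not the vase; the vase belongs to the shattering event.
(c) Entailed — generalizing the patient leaves a sub-description the original still satisfies.
(d) Entailed — this follows by dropping conjuncts from the drawing event's description.
(e) Entailed — this follows by dropping conjuncts from the drawing event's description.
(f) Entailed — 'Hugo shattered the vase' is causative; it entails the inchoative 'the vase shattered'.

(a), (c), (d), (e), (f)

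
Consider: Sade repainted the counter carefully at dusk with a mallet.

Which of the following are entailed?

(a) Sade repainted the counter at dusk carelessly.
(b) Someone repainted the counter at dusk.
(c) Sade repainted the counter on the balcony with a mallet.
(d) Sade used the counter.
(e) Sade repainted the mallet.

(b)

(a) Not entailed — 'carelessly' adds a manner not in (and inconsistent with) the original.
(b) Entailed — every conjunct here is already in the original repainting event.
(c) Not entailed — 'on the balcony' adds information not in the original event.
(d) Not entailed — the counter is the patient, not an instrument — Sade used a mallet.
(e) Not entailed — the mallet is the instrument, not what was repainted.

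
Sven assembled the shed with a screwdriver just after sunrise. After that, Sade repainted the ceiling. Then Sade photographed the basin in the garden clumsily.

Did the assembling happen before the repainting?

The narrative orders the assembling before the repainting.

yes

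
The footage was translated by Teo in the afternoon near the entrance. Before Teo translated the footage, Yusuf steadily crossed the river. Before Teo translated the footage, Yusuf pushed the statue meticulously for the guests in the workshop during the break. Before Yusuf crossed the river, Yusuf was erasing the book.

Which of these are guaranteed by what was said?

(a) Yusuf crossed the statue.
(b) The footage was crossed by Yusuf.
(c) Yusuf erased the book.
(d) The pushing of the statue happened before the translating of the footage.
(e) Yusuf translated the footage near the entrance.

(d)

(a) Not entailed — Yusuf crossed the river, not the statue; the statue belongs to the pushing event.
(b) Not entailed — Yusuf crossed the river, not the footage; the footage belongs to the translating event.
(c) Not entailed — 'was erasing' is progressive on an accomplishment; it does not entail the completed 'erased'.
(d) Entailed — the narrative places the pushing before the translating.
(e) Not entailed — the passage has Teo translating the footage, not Yusuf.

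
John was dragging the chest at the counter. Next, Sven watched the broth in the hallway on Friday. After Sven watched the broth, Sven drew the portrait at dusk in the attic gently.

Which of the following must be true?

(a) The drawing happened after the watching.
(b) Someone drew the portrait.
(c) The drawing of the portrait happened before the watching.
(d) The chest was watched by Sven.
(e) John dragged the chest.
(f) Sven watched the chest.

(a) Entailed — the narrative places the watching before the drawing.
(b) Entailed — the original entails any weakening of itself; this just drops 'in the attic', 'at dusk', 'gently' and generalizes the agent.
(c) Not entailed — the narrative places the watching before the drawing, not after.
(d) Not entailed — Sven watched the broth, not the chest; the chest belongs to the dragging event.
(e) Entailed — 'drag' is an activity; 'was dragging' entails that some dragging happened, so 'dragged' holds.
(f) Not entailed — Sven watched the broth, not the chest; the chest belongs to the dragging event.

(a), (b), (e)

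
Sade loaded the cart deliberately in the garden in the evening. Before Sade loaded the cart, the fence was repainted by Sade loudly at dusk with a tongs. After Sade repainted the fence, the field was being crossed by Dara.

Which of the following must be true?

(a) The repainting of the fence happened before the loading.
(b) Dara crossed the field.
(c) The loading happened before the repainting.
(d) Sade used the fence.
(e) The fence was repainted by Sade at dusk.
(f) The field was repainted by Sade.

(a) Entailed — the narrative places the repainting before the loading.
(b) Not entailed — 'was crossing' is progressive on an accomplishment; it does not entail the completed 'crossed'.
(c) Not entailed — the narrative places the repainting before the loading, not after.
(d) Not entailed — the fence is the patient, not an instrument — Sade used a tongs.
(e) Entailed — the original entails any weakening of itself; this just drops 'loudly', 'with a tongs'.
(f) Not entailed — Sade repainted the fence, not the field; the field belongs to the crossing event.

(a), (e)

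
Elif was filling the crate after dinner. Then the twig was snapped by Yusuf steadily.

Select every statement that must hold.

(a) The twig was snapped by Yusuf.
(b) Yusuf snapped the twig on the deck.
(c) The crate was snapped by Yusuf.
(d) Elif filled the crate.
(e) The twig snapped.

(a), (e)

(a) Entailed — the original entails any weakening of itself; this just drops 'steadily'.
(b) Not entailed — 'on the deck' adds information not in the original event.
(c) Not entailed — Yusuf snapped the twig, not the crate; the crate belongs to the filling event.
(d) Not entailed — 'was filling' is progressive on an accomplishment; it does not entail the completed 'filled'.
(e) Entailed — 'Yusuf snapped the twig' is causative; it entails the inchoative 'the twig snapped'.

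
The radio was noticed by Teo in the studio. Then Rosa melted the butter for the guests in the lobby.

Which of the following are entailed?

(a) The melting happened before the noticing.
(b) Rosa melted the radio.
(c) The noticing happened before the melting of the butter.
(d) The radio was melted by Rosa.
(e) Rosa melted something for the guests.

(c), (e)

(a) Not entailed — the narrative places the noticing before the melting, not after.
(b) Not entailed — Rosa melted the butter, not the radio; the radio belongs to the noticing event.
(c) Entailed — the narrative places the noticing before the melting.
(d) Not entailed — Rosa melted the butter, not the radio; the radio belongs to the noticing event.
(e) Entailed — the original entails any weakening of itself; this just drops 'in the lobby' and generalizes the patient.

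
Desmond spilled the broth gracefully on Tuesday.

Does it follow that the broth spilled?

'Desmond spilled the broth' is the causative; it entails the inchoative 'the broth spilled'.

yes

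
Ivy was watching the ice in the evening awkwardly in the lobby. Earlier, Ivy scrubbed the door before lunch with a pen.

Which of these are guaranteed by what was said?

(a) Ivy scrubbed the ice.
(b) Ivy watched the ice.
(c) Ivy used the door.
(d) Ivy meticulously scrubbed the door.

(b)

(a) Not entailed — Ivy scrubbed the door, not the ice; the ice belongs to the watching event.
(b) Entailed — 'watch' is an activity; 'was watching' entails that some watching happened, so 'watched' holds.
(c) Not entailed — the door is the patient, not an instrument — Ivy used a pen.
(d) Not entailed — 'meticulously' adds information not in the original event.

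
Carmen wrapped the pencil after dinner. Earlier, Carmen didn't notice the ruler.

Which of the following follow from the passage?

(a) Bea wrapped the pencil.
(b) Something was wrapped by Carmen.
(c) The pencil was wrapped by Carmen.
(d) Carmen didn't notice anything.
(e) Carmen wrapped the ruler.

(b), (c)

(a) Not entailed — the passage has Carmen wrapping the pencil, not Bea.
(b) Entailed — dropping 'after dinner' and generalizing the patient leaves a sub-description the original still satisfies.
(c) Entailed — this follows by dropping conjuncts from the wrapping event's description.
(d) Not entailed — the original only denies this specific event; Carmen may have noticed something else.
(e) Not entailed — Carmen wrapped the pencil, not the ruler; the ruler belongs to the noticing event.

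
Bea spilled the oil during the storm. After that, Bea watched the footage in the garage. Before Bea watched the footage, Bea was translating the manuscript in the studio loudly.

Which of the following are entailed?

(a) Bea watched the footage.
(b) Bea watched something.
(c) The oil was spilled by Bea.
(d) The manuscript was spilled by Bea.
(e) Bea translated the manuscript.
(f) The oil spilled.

(a) Entailed — this follows by dropping conjuncts from the watching event's description.
(b) Entailed — this follows by dropping conjuncts from the watching event's description.
(c) Entailed — every conjunct here is already in the original spilling event.
(d) Not entailed — Bea spilled the oil, not the manuscript; the manuscript belongs to the translating event.
(e) Not entailed — 'was translating' is progressive on an accomplishment; it does not entail the completed 'translated'.
(f) Entailed — 'Bea spilled the oil' is causative; it entails the inchoative 'the oil spilled'.

(a), (b), (c), (f)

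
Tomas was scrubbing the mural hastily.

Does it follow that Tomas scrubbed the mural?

'scrub' is atelic; if Tomas was scrubbing the mural, then Tomas scrubbed the mural (for some time).

yes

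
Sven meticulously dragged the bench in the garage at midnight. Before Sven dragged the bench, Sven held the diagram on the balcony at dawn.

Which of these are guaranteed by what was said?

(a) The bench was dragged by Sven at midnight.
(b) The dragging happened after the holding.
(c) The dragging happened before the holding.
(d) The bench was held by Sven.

(a), (b)

(a) Entailed — this follows by dropping conjuncts from the dragging event's description.
(b) Entailed — the narrative places the holding before the dragging.
(c) Not entailed — the narrative places the holding before the dragging, not after.
(d) Not entailed — Sven held the diagram, not the bench; the bench belongs to the dragging event.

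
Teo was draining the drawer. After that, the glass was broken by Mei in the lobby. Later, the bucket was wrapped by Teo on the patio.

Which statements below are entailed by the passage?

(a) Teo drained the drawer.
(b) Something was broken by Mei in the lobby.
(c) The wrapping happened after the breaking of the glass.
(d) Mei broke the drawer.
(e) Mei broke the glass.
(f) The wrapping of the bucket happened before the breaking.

(b), (c), (e)

(a) Not entailed — 'was draining' is progressive on an accomplishment; it does not entail the completed 'drained'.
(b) Entailed — the original entails any weakening of itself; this just generalizes the patient.
(c) Entailed — the narrative places the breaking before the wrapping.
(d) Not entailed — Mei broke the glass, not the drawer; the drawer belongs to the draining event.
(e) Entailed — this follows by dropping conjuncts from the breaking event's description.
(f) Not entailed — the narrative places the breaking before the wrapping, not after.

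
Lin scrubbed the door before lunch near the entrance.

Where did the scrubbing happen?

'near the entrance' marks the location of the scrubbing event.

near the entrance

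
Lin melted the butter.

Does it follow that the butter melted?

'Lin melted the butter' is the causative; it entails the inchoative 'the butter melted'.

yes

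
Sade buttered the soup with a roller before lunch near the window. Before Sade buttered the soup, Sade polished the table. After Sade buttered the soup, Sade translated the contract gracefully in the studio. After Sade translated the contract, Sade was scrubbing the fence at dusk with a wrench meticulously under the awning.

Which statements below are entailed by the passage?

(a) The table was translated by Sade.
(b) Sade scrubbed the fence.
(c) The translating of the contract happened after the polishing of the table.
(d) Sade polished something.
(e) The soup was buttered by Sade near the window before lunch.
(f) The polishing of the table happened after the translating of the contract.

(a) Not entailed — Sade translated the contract, not the table; the table belongs to the polishing event.
(b) Entailed — 'scrub' is an activity; 'was scrubbing' entails that some scrubbing happened, so 'scrubbed' holds.
(c) Entailed — the narrative places the polishing before the translating.
(d) Entailed — this follows by dropping conjuncts from the polishing event's description.
(e) Entailed — dropping 'with a roller' leaves a sub-description the original still satisfies.
(f) Not entailed — the narrative places the polishing before the translating, not after.

(b), (c), (d), (e)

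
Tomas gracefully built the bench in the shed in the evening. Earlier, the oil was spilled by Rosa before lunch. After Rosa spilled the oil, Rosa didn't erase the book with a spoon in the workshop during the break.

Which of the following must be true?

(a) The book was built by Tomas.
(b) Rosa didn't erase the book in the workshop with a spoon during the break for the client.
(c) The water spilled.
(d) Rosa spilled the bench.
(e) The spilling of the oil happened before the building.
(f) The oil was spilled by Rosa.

(a) Not entailed — Tomas built the bench, not the book; the book belongs to the erasing event.
(b) Entailed — under negation, adding a further restriction is entailed: if no such erasing event occurred, none occurred for the client either.
(c) Not entailed — the oil is what spilled, not the water.
(d) Not entailed — Rosa spilled the oil, not the bench; the bench belongs to the building event.
(e) Entailed — the narrative places the spilling before the building.
(f) Entailed — this follows by dropping conjuncts from the spilling event's description.

(b), (e), (f)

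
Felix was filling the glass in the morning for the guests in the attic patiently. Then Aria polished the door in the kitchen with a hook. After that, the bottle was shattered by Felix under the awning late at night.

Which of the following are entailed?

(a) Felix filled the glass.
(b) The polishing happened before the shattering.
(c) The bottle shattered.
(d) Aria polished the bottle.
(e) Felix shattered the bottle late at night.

(b), (c), (e)

(a) Not entailed — 'was filling' is progressive on an accomplishment; it does not entail the completed 'filled'.
(b) Entailed — the narrative places the polishing before the shattering.
(c) Entailed — 'Felix shattered the bottle' is causative; it entails the inchoative 'the bottle shattered'.
(d) Not entailed — Aria polished the door, not the bottle; the bottle belongs to the shattering event.
(e) Entailed — this follows by dropping conjuncts from the shattering event's description.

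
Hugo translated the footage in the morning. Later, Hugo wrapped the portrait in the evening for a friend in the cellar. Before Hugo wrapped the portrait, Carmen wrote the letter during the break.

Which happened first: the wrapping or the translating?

the translating

The connectives place the translating before the wrapping.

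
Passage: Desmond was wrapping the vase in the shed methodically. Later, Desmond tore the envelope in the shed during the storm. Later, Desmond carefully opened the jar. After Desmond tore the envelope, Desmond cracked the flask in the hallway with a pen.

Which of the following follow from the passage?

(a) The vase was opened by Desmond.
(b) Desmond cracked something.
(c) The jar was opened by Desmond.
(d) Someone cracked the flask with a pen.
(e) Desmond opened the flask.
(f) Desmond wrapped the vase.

(a) Not entailed — Desmond opened the jar, not the vase; the vase belongs to the wrapping event.
(b) Entailed — dropping 'with a pen', 'in the hallway' and generalizing the patient leaves a sub-description the original still satisfies.
(c) Entailed — dropping 'carefully' leaves a sub-description the original still satisfies.
(d) Entailed — this follows by dropping conjuncts from the cracking event's description.
(e) Not entailed — Desmond opened the jar, not the flask; the flask belongs to the cracking event.
(f) Not entailed — 'was wrapping' is progressive on an accomplishment; it does not entail the completed 'wrapped'.

(b), (c), (d)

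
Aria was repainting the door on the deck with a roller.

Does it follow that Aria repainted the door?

'was repainting' is progressive; for an accomplishment like 'repaint the door', it doesn't entail completion.

no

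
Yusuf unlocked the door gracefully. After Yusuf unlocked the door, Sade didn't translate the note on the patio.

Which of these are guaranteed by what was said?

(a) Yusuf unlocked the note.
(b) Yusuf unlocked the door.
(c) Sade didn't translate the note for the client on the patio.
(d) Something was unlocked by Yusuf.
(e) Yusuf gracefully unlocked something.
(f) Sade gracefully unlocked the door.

(a) Not entailed — Yusuf unlocked the door, not the note; the note belongs to the translating event.
(b) Entailed — every conjunct here is already in the original unlocking event.
(c) Entailed — under negation, adding a further restriction is entailed: if no such translating event occurred, none occurred for the client either.
(d) Entailed — the original entails any weakening of itself; this just drops 'gracefully' and generalizes the patient.
(e) Entailed — this follows by dropping conjuncts from the unlocking event's description.
(f) Not entailed — the passage has Yusuf unlocking the door, not Sade.

(b), (c), (d), (e)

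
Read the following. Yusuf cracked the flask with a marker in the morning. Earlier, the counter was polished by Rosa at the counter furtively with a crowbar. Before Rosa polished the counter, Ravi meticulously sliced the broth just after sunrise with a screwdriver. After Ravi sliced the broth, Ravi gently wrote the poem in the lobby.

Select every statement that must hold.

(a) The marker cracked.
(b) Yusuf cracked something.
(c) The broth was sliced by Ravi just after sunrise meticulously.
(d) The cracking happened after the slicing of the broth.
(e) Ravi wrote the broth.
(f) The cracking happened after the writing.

(a) Not entailed — the flask is what cracked, not the marker.
(b) Entailed — every conjunct here is already in the original cracking event.
(c) Entailed — dropping 'with a screwdriver' leaves a sub-description the original still satisfies.
(d) Entailed — the narrative places the slicing before the cracking.
(e) Not entailed — Ravi wrote the poem, not the broth; the broth belongs to the slicing event.
(f) Not entailed — the narrative doesn't order the writing relative to the cracking.

(b), (c), (d)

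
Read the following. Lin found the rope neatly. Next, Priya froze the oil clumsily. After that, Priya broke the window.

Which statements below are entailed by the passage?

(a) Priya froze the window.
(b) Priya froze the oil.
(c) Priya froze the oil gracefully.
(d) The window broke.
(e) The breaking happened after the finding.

(b), (d), (e)

(a) Not entailed — Priya froze the oil, not the window; the window belongs to the breaking event.
(b) Entailed — this follows by dropping conjuncts from the freezing event's description.
(c) Not entailed — 'gracefully' adds a manner not in (and inconsistent with) the original.
(d) Entailed — 'Priya broke the window' is causative; it entails the inchoative 'the window broke'.
(e) Entailed — the narrative places the finding before the breaking.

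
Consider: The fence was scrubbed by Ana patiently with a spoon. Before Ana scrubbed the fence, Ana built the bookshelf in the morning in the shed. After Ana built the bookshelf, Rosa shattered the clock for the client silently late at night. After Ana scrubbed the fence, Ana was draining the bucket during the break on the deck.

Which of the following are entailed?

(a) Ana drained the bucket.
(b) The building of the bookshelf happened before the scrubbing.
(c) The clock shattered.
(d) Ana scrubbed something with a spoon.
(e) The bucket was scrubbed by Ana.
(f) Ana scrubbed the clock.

(a) Not entailed — 'was draining' is progressive on an accomplishment; it does not entail the completed 'drained'.
(b) Entailed — the narrative places the building before the scrubbing.
(c) Entailed — 'Rosa shattered the clock' is causative; it entails the inchoative 'the clock shattered'.
(d) Entailed — the original entails any weakening of itself; this just drops 'patiently' and generalizes the patient.
(e) Not entailed — Ana scrubbed the fence, not the bucket; the bucket belongs to the draining event.
(f) Not entailed — Ana scrubbed the fence, not the clock; the clock belongs to the shattering event.

(b), (c), (d)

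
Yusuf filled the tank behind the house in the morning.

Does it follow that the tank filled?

yes

'Yusuf filled the tank' is the causative; it entails the inchoative 'the tank filled'.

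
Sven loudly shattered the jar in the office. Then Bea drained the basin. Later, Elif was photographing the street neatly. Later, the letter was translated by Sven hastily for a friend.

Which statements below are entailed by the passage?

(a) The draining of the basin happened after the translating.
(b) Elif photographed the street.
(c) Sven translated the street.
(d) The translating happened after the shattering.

(d)

(a) Not entailed — the narrative places the draining before the translating, not after.
(b) Not entailed — 'was photographing' is progressive on an accomplishment; it does not entail the completed 'photographed'.
(c) Not entailed — Sven translated the letter, not the street; the street belongs to the photographing event.
(d) Entailed — the narrative places the shattering before the translating.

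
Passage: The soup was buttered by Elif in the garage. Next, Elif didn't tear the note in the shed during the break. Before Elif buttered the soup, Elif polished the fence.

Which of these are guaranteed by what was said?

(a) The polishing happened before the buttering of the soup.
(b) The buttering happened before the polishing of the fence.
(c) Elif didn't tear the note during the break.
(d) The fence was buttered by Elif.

(a)

(a) Entailed — the narrative places the polishing before the buttering.
(b) Not entailed — the narrative places the polishing before the buttering, not after.
(c) Not entailed — dropping 'in the shed' under negation is not valid — the original leaves open that Elif tore the note some other way.
(d) Not entailed — Elif buttered the soup, not the fence; the fence belongs to the polishing event.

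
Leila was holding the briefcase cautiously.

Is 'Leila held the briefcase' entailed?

'hold' is atelic; if Leila was holding the briefcase, then Leila held the briefcase (for some time).

yes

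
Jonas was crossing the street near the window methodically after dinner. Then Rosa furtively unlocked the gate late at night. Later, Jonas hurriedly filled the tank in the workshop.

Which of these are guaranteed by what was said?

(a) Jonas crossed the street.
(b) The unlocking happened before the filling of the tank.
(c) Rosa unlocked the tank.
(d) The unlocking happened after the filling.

(a) Not entailed — 'was crossing' is progressive on an accomplishment; it does not entail the completed 'crossed'.
(b) Entailed — the narrative places the unlocking before the filling.
(c) Not entailed — Rosa unlocked the gate, not the tank; the tank belongs to the filling event.
(d) Not entailed — the narrative places the unlocking before the filling, not after.

(b)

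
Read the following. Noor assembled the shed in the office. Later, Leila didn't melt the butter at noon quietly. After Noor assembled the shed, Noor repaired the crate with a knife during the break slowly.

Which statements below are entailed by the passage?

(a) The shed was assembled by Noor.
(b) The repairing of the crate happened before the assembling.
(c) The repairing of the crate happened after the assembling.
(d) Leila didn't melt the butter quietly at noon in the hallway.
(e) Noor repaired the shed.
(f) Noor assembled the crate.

(a), (c), (d)

(a) Entailed — every conjunct here is already in the original assembling event.
(b) Not entailed — the narrative places the assembling before the repairing, not after.
(c) Entailed — the narrative places the assembling before the repairing.
(d) Entailed — under negation, adding a further restriction is entailed: if no such melting event occurred, none occurred in the hallway either.
(e) Not entailed — Noor repaired the crate, not the shed; the shed belongs to the assembling event.
(f) Not entailed — Noor assembled the shed, not the crate; the crate belongs to the repairing event.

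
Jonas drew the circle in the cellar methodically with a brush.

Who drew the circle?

Jonas

'Jonas' marks the agent of the drawing event.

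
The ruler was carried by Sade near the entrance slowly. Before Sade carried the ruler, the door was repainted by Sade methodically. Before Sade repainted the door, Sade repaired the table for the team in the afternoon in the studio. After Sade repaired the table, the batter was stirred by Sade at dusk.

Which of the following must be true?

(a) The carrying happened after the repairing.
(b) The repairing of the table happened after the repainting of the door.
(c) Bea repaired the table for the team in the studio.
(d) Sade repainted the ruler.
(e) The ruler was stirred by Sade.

(a)

(a) Entailed — the narrative places the repairing before the carrying.
(b) Not entailed — the narrative places the repairing before the repainting, not after.
(c) Not entailed — the passage has Sade repairing the table, not Bea.
(d) Not entailed — Sade repainted the door, not the ruler; the ruler belongs to the carrying event.
(e) Not entailed — Sade stirred the batter, not the ruler; the ruler belongs to the carrying event.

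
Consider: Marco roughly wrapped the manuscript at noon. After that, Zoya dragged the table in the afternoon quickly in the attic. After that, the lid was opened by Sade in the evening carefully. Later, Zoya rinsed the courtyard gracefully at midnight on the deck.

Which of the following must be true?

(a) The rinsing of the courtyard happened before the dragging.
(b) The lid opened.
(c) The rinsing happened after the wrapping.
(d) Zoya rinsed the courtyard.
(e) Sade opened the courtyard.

(a) Not entailed — the narrative places the dragging before the rinsing, not after.
(b) Entailed — 'Sade opened the lid' is causative; it entails the inchoative 'the lid opened'.
(c) Entailed — the narrative places the wrapping before the rinsing.
(d) Entailed — the original entails any weakening of itself; this just drops 'at midnight', 'gracefully', 'on the deck'.
(e) Not entailed — Sade opened the lid, not the courtyard; the courtyard belongs to the rinsing event.

(b), (c), (d)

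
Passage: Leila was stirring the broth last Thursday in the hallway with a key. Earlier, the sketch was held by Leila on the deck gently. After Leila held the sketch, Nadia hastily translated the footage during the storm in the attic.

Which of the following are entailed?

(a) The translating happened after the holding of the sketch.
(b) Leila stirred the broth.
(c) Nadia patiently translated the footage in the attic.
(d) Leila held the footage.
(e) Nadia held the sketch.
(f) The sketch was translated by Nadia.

(a) Entailed — the narrative places the holding before the translating.
(b) Entailed — 'stir' is an activity; 'was stirring' entails that some stirring happened, so 'stirred' holds.
(c) Not entailed — 'patiently' adds a manner not in (and inconsistent with) the original.
(d) Not entailed — Leila held the sketch, not the footage; the footage belongs to the translating event.
(e) Not entailed — the passage has Leila holding the sketch, not Nadia.
(f) Not entailed — Nadia translated the footage, not the sketch; the sketch belongs to the holding event.

(a), (b)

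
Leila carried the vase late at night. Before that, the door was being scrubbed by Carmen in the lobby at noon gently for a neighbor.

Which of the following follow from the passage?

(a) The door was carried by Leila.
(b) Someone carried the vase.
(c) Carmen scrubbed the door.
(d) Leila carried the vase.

(a) Not entailed — Leila carried the vase, not the door; the door belongs to the scrubbing event.
(b) Entailed — dropping 'late at night' and generalizing the agent leaves a sub-description the original still satisfies.
(c) Entailed — 'scrub' is an activity; 'was scrubbing' entails that some scrubbing happened, so 'scrubbed' holds.
(d) Entailed — this follows by dropping conjuncts from the carrying event's description.

(b), (c), (d)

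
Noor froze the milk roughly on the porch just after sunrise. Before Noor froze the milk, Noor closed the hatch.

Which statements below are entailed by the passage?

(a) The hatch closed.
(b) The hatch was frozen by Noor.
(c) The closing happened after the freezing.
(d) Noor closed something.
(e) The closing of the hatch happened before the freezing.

(a), (d), (e)

(a) Entailed — 'Noor closed the hatch' is causative; it entails the inchoative 'the hatch closed'.
(b) Not entailed — Noor froze the milk, not the hatch; the hatch belongs to the closing event.
(c) Not entailed — the narrative places the closing before the freezing, not after.
(d) Entailed — generalizing the patient leaves a sub-description the original still satisfies.
(e) Entailed — the narrative places the closing before the freezing.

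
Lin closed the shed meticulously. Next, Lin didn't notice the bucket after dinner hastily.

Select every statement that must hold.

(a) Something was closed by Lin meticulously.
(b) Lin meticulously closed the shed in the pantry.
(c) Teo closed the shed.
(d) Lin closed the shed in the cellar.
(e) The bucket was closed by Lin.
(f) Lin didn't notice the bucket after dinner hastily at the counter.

(a) Entailed — this follows by dropping conjuncts from the closing event's description.
(b) Not entailed — 'in the pantry' adds information not in the original event.
(c) Not entailed — the passage has Lin closing the shed, not Teo.
(d) Not entailed — 'in the cellar' adds information not in the original event.
(e) Not entailed — Lin closed the shed, not the bucket; the bucket belongs to the noticing event.
(f) Entailed — under negation, adding a further restriction is entailed: if no such noticing event occurred, none occurred at the counter either.

(a), (f)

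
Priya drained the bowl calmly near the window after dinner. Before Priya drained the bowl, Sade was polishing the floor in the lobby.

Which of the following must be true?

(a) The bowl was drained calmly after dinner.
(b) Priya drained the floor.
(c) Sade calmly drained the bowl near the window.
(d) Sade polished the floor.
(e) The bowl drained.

(a), (d), (e)

(a) Entailed — every conjunct here is already in the original draining event.
(b) Not entailed — Priya drained the bowl, not the floor; the floor belongs to the polishing event.
(c) Not entailed — the passage has Priya draining the bowl, not Sade.
(d) Entailed — 'polish' is an activity; 'was polishing' entails that some polishing happened, so 'polished' holds.
(e) Entailed — 'Priya drained the bowl' is causative; it entails the inchoative 'the bowl drained'.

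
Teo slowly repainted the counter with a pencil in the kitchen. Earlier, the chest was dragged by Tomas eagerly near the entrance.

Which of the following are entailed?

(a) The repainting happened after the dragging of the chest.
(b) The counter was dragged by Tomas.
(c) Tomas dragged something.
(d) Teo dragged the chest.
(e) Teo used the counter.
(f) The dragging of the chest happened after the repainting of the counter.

(a) Entailed — the narrative places the dragging before the repainting.
(b) Not entailed — Tomas dragged the chest, not the counter; the counter belongs to the repainting event.
(c) Entailed — dropping 'near the entrance', 'eagerly' and generalizing the patient leaves a sub-description the original still satisfies.
(d) Not entailed — the passage has Tomas dragging the chest, not Teo.
(e) Not entailed — the counter is the patient, not an instrument — Teo used a pencil.
(f) Not entailed — the narrative places the dragging before the repainting, not after.

(a), (c)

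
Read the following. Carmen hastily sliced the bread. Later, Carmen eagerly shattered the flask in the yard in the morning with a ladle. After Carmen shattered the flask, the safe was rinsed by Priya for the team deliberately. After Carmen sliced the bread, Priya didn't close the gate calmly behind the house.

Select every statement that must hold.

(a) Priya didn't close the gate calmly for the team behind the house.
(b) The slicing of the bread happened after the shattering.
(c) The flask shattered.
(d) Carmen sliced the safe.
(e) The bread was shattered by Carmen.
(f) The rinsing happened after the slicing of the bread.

(a) Entailed — under negation, adding a further restriction is entailed: if no such closing event occurred, none occurred for the team either.
(b) Not entailed — the narrative places the slicing before the shattering, not after.
(c) Entailed — 'Carmen shattered the flask' is causative; it entails the inchoative 'the flask shattered'.
(d) Not entailed — Carmen sliced the bread, not the safe; the safe belongs to the rinsing event.
(e) Not entailed — Carmen shattered the flask, not the bread; the bread belongs to the slicing event.
(f) Entailed — the narrative places the slicing before the rinsing.

(a), (c), (f)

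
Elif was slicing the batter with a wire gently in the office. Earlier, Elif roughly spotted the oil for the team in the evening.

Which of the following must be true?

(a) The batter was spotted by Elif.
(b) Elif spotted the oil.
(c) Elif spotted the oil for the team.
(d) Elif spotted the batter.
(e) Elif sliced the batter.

(a) Not entailed — Elif spotted the oil, not the batter; the batter belongs to the slicing event.
(b) Entailed — this follows by dropping conjuncts from the spotting event's description.
(c) Entailed — dropping 'in the evening', 'roughly' leaves a sub-description the original still satisfies.
(d) Not entailed — Elif spotted the oil, not the batter; the batter belongs to the slicing event.
(e) Not entailed — 'was slicing' is progressive on an accomplishment; it does not entail the completed 'sliced'.

(b), (c)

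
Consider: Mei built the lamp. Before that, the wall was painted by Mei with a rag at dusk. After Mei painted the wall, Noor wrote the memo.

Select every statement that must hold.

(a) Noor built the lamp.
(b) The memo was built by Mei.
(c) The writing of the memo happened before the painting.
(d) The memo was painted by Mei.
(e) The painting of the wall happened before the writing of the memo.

(e)

(a) Not entailed — the passage has Mei building the lamp, not Noor.
(b) Not entailed — Mei built the lamp, not the memo; the memo belongs to the writing event.
(c) Not entailed — the narrative places the painting before the writing, not after.
(d) Not entailed — Mei painted the wall, not the memo; the memo belongs to the writing event.
(e) Entailed — the narrative places the painting before the writing.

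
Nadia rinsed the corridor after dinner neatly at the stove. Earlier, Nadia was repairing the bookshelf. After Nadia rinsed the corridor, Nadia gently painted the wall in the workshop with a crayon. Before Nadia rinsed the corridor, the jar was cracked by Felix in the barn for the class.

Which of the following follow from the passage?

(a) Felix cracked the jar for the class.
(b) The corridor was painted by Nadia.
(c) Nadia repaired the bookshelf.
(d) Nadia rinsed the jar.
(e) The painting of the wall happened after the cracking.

(a) Entailed — this follows by dropping conjuncts from the cracking event's description.
(b) Not entailed — Nadia painted the wall, not the corridor; the corridor belongs to the rinsing event.
(c) Not entailed — 'was repairing' is progressive on an accomplishment; it does not entail the completed 'repaired'.
(d) Not entailed — Nadia rinsed the corridor, not the jar; the jar belongs to the cracking event.
(e) Entailed — the narrative places the cracking before the painting.

(a), (e)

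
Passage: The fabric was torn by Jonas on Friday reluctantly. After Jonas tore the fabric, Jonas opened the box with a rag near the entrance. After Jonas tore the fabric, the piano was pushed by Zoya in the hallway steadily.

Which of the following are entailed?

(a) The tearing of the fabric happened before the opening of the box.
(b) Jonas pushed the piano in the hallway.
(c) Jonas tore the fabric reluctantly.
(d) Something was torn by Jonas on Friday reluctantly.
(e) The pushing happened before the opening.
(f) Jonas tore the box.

(a), (c), (d)

(a) Entailed — the narrative places the tearing before the opening.
(b) Not entailed — the passage has Zoya pushing the piano, not Jonas.
(c) Entailed — the original entails any weakening of itself; this just drops 'on Friday'.
(d) Entailed — this follows by dropping conjuncts from the tearing event's description.
(e) Not entailed — the narrative doesn't order the pushing relative to the opening.
(f) Not entailed — Jonas tore the fabric, not the box; the box belongs to the opening event.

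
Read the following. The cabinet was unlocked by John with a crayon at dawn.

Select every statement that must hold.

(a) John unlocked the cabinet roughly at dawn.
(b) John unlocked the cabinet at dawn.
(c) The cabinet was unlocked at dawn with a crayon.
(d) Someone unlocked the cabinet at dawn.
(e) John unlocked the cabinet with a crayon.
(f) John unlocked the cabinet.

(b), (c), (d), (e), (f)

(a) Not entailed — 'roughly' adds information not in the original event.
(b) Entailed — every conjunct here is already in the original unlocking event.
(c) Entailed — the original entails any weakening of itself; this just generalizes the agent.
(d) Entailed — every conjunct here is already in the original unlocking event.
(e) Entailed — this follows by dropping conjuncts from the unlocking event's description.
(f) Entailed — the original entails any weakening of itself; this just drops 'at dawn', 'with a crayon'.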